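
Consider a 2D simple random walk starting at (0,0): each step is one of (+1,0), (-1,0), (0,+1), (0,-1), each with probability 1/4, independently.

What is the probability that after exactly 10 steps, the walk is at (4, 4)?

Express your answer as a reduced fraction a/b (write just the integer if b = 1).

Let h be the number of horizontal steps (so 10-h are vertical). To end at (4,4) need (h+4)/2 right-steps and ((10-h)+4)/2 up-steps.
Sum over h with 4 ≤ h ≤ 6, h ≡ 0 (mod 2), 10-h ≡ 0 (mod 2):
h=4: C(10,4)·C(4,4)·C(6,5) = 210·1·6 = 1260
h=6: C(10,6)·C(6,5)·C(4,4) = 210·6·1 = 1260
Total favorable: 2520
Total paths: 4^10 = 1048576
P = 2520/1048576 = 315/131072

Answer: 315/131072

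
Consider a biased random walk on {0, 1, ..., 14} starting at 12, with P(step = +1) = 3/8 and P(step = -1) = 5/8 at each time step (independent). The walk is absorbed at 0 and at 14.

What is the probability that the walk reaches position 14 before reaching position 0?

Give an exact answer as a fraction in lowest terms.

Answer: 137030166/381170791

Derivation:
Biased walk: p = 3/8, q = 5/8, r = q/p = 5/3
Gambler's ruin: P(hit 14 before 0 | start at 12) = (1 - r^a)/(1 - r^N)
r^12 = 244140625/531441; r^14 = 6103515625/4782969
P = (1 - 244140625/531441) / (1 - 6103515625/4782969) = -243609184/531441 / -6098732656/4782969 = 137030166/381170791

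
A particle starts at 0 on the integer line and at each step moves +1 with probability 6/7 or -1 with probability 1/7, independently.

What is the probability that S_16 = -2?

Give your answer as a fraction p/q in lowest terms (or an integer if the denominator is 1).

Answer: 3202467840/33232930569601

Derivation:
To reach position -2 after 16 steps: need 7 steps of +1 and 9 steps of -1.
Number of such sequences: C(16,7) = 11440
Each has probability (6/7)^7 · (1/7)^9 = 279936/33232930569601
P = 11440 · 279936/33232930569601 = 3202467840/33232930569601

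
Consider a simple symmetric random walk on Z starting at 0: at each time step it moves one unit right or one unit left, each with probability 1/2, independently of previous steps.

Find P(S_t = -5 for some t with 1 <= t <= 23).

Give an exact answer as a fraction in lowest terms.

Count via complement. Let g(t,s) = #length-t paths at position s with S_1..S_t all ≠ -5.
g(t,s) = g(t-1,s-1) + g(t-1,s+1) for s ≠ -5; g(t,-5) = 0.
t=0: g(0,0)=1
t=1: g(1,-1)=1 g(1,1)=1
t=2: g(2,-2)=1 g(2,0)=2 g(2,2)=1
t=3: g(3,-3)=1 g(3,-1)=3 g(3,1)=3 g(3,3)=1
t=4: g(4,-4)=1 g(4,-2)=4 g(4,0)=6 g(4,2)=4 g(4,4)=1
t=5: g(5,-3)=5 g(5,-1)=10 g(5,1)=10 g(5,3)=5 g(5,5)=1
t=6: g(6,-4)=5 g(6,-2)=15 g(6,0)=20 g(6,2)=15 g(6,4)=6 g(6,6)=1
t=7: g(7,-3)=20 g(7,-1)=35 g(7,1)=35 g(7,3)=21 g(7,5)=7 g(7,7)=1
t=8: g(8,-4)=20 g(8,-2)=55 g(8,0)=70 g(8,2)=56 g(8,4)=28 g(8,6)=8 g(8,8)=1
t=9: g(9,-3)=75 g(9,-1)=125 g(9,1)=126 g(9,3)=84 g(9,5)=36 g(9,7)=9 g(9,9)=1
t=10: g(10,-4)=75 g(10,-2)=200 g(10,0)=251 g(10,2)=210 g(10,4)=120 g(10,6)=45 g(10,8)=10 g(10,10)=1
t=11: g(11,-3)=275 g(11,-1)=451 g(11,1)=461 g(11,3)=330 g(11,5)=165 g(11,7)=55 g(11,9)=11 g(11,11)=1
t=12: g(12,-4)=275 g(12,-2)=726 g(12,0)=912 g(12,2)=791 g(12,4)=495 g(12,6)=220 g(12,8)=66 g(12,10)=12 g(12,12)=1
t=13: g(13,-3)=1001 g(13,-1)=1638 g(13,1)=1703 g(13,3)=1286 g(13,5)=715 g(13,7)=286 g(13,9)=78 g(13,11)=13 g(13,13)=1
t=14: g(14,-4)=1001 g(14,-2)=2639 g(14,0)=3341 g(14,2)=2989 g(14,4)=2001 g(14,6)=1001 g(14,8)=364 g(14,10)=91 g(14,12)=14 g(14,14)=1
t=15: g(15,-3)=3640 g(15,-1)=5980 g(15,1)=6330 g(15,3)=4990 g(15,5)=3002 g(15,7)=1365 g(15,9)=455 g(15,11)=105 g(15,13)=15 g(15,15)=1
t=16: g(16,-4)=3640 g(16,-2)=9620 g(16,0)=12310 g(16,2)=11320 g(16,4)=7992 g(16,6)=4367 g(16,8)=1820 g(16,10)=560 g(16,12)=120 g(16,14)=16 g(16,16)=1
t=17: g(17,-3)=13260 g(17,-1)=21930 g(17,1)=23630 g(17,3)=19312 g(17,5)=12359 g(17,7)=6187 g(17,9)=2380 g(17,11)=680 g(17,13)=136 g(17,15)=17 g(17,17)=1
t=18: g(18,-4)=13260 g(18,-2)=35190 g(18,0)=45560 g(18,2)=42942 g(18,4)=31671 g(18,6)=18546 g(18,8)=8567 g(18,10)=3060 g(18,12)=816 g(18,14)=153 g(18,16)=18 g(18,18)=1
t=19: g(19,-3)=48450 g(19,-1)=80750 g(19,1)=88502 g(19,3)=74613 g(19,5)=50217 g(19,7)=27113 g(19,9)=11627 g(19,11)=3876 g(19,13)=969 g(19,15)=171 g(19,17)=19 g(19,19)=1
t=20: g(20,-4)=48450 g(20,-2)=129200 g(20,0)=169252 g(20,2)=163115 g(20,4)=124830 g(20,6)=77330 g(20,8)=38740 g(20,10)=15503 g(20,12)=4845 g(20,14)=1140 g(20,16)=190 g(20,18)=20 g(20,20)=1
t=21: g(21,-3)=177650 g(21,-1)=298452 g(21,1)=332367 g(21,3)=287945 g(21,5)=202160 g(21,7)=116070 g(21,9)=54243 g(21,11)=20348 g(21,13)=5985 g(21,15)=1330 g(21,17)=210 g(21,19)=21 g(21,21)=1
t=22: g(22,-4)=177650 g(22,-2)=476102 g(22,0)=630819 g(22,2)=620312 g(22,4)=490105 g(22,6)=318230 g(22,8)=170313 g(22,10)=74591 g(22,12)=26333 g(22,14)=7315 g(22,16)=1540 g(22,18)=231 g(22,20)=22 g(22,22)=1
t=23: g(23,-3)=653752 g(23,-1)=1106921 g(23,1)=1251131 g(23,3)=1110417 g(23,5)=808335 g(23,7)=488543 g(23,9)=244904 g(23,11)=100924 g(23,13)=33648 g(23,15)=8855 g(23,17)=1771 g(23,19)=253 g(23,21)=23 g(23,23)=1
Paths never hitting -5: Σ_s g(23,s) = 5809478
Paths hitting -5: 2^23 - 5809478 = 2579130
P = 2579130/8388608 = 1289565/4194304

Answer: 1289565/4194304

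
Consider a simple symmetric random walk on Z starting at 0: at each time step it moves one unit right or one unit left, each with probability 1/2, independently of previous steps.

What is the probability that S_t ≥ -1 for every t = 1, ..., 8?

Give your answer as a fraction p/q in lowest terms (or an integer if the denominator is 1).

Let f(t,s) = #length-t paths at position s with S_1..S_t all ≥ -1.
f(t,s) = f(t-1,s-1) + f(t-1,s+1) for s ≥ -1; f(t,s) = 0 for s < -1.
t=0: f(0,0)=1
t=1: f(1,-1)=1 f(1,1)=1
t=2: f(2,0)=2 f(2,2)=1
t=3: f(3,-1)=2 f(3,1)=3 f(3,3)=1
t=4: f(4,0)=5 f(4,2)=4 f(4,4)=1
t=5: f(5,-1)=5 f(5,1)=9 f(5,3)=5 f(5,5)=1
t=6: f(6,0)=14 f(6,2)=14 f(6,4)=6 f(6,6)=1
t=7: f(7,-1)=14 f(7,1)=28 f(7,3)=20 f(7,5)=7 f(7,7)=1
t=8: f(8,0)=42 f(8,2)=48 f(8,4)=27 f(8,6)=8 f(8,8)=1
Σ_s f(8,s) = 126
P = 126/256 = 63/128

Answer: 63/128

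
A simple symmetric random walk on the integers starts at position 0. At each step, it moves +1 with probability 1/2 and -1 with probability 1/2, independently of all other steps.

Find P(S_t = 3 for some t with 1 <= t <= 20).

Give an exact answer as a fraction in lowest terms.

Answer: 131975/262144

Derivation:
Count via complement. Let g(t,s) = #length-t paths at position s with S_1..S_t all ≠ 3.
g(t,s) = g(t-1,s-1) + g(t-1,s+1) for s ≠ 3; g(t,3) = 0.
t=0: g(0,0)=1
t=1: g(1,-1)=1 g(1,1)=1
t=2: g(2,-2)=1 g(2,0)=2 g(2,2)=1
t=3: g(3,-3)=1 g(3,-1)=3 g(3,1)=3
t=4: g(4,-4)=1 g(4,-2)=4 g(4,0)=6 g(4,2)=3
t=5: g(5,-5)=1 g(5,-3)=5 g(5,-1)=10 g(5,1)=9
t=6: g(6,-6)=1 g(6,-4)=6 g(6,-2)=15 g(6,0)=19 g(6,2)=9
t=7: g(7,-7)=1 g(7,-5)=7 g(7,-3)=21 g(7,-1)=34 g(7,1)=28
t=8: g(8,-8)=1 g(8,-6)=8 g(8,-4)=28 g(8,-2)=55 g(8,0)=62 g(8,2)=28
t=9: g(9,-9)=1 g(9,-7)=9 g(9,-5)=36 g(9,-3)=83 g(9,-1)=117 g(9,1)=90
t=10: g(10,-10)=1 g(10,-8)=10 g(10,-6)=45 g(10,-4)=119 g(10,-2)=200 g(10,0)=207 g(10,2)=90
t=11: g(11,-11)=1 g(11,-9)=11 g(11,-7)=55 g(11,-5)=164 g(11,-3)=319 g(11,-1)=407 g(11,1)=297
t=12: g(12,-12)=1 g(12,-10)=12 g(12,-8)=66 g(12,-6)=219 g(12,-4)=483 g(12,-2)=726 g(12,0)=704 g(12,2)=297
t=13: g(13,-13)=1 g(13,-11)=13 g(13,-9)=78 g(13,-7)=285 g(13,-5)=702 g(13,-3)=1209 g(13,-1)=1430 g(13,1)=1001
t=14: g(14,-14)=1 g(14,-12)=14 g(14,-10)=91 g(14,-8)=363 g(14,-6)=987 g(14,-4)=1911 g(14,-2)=2639 g(14,0)=2431 g(14,2)=1001
t=15: g(15,-15)=1 g(15,-13)=15 g(15,-11)=105 g(15,-9)=454 g(15,-7)=1350 g(15,-5)=2898 g(15,-3)=4550 g(15,-1)=5070 g(15,1)=3432
t=16: g(16,-16)=1 g(16,-14)=16 g(16,-12)=120 g(16,-10)=559 g(16,-8)=1804 g(16,-6)=4248 g(16,-4)=7448 g(16,-2)=9620 g(16,0)=8502 g(16,2)=3432
t=17: g(17,-17)=1 g(17,-15)=17 g(17,-13)=136 g(17,-11)=679 g(17,-9)=2363 g(17,-7)=6052 g(17,-5)=11696 g(17,-3)=17068 g(17,-1)=18122 g(17,1)=11934
t=18: g(18,-18)=1 g(18,-16)=18 g(18,-14)=153 g(18,-12)=815 g(18,-10)=3042 g(18,-8)=8415 g(18,-6)=17748 g(18,-4)=28764 g(18,-2)=35190 g(18,0)=30056 g(18,2)=11934
t=19: g(19,-19)=1 g(19,-17)=19 g(19,-15)=171 g(19,-13)=968 g(19,-11)=3857 g(19,-9)=11457 g(19,-7)=26163 g(19,-5)=46512 g(19,-3)=63954 g(19,-1)=65246 g(19,1)=41990
t=20: g(20,-20)=1 g(20,-18)=20 g(20,-16)=190 g(20,-14)=1139 g(20,-12)=4825 g(20,-10)=15314 g(20,-8)=37620 g(20,-6)=72675 g(20,-4)=110466 g(20,-2)=129200 g(20,0)=107236 g(20,2)=41990
Paths never hitting 3: Σ_s g(20,s) = 520676
Paths hitting 3: 2^20 - 520676 = 527900
P = 527900/1048576 = 131975/262144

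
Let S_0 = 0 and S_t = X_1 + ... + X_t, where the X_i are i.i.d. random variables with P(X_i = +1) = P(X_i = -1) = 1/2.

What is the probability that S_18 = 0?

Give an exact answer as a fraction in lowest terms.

To return to 0 after 18 steps: need exactly 9 steps of +1 and 9 of -1.
Favorable paths: C(18,9) = 48620
Total paths: 2^18 = 262144
P = 48620/262144 = 12155/65536

Answer: 12155/65536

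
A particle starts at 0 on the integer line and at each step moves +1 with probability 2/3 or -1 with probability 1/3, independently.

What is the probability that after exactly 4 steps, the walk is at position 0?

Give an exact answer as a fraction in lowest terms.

To be at 0 after 4 steps: need exactly 2 steps of +1 and 2 of -1.
Number of such sequences: C(4,2) = 6
Each has probability (2/3)^2 · (1/3)^2 = 4/81
P = 6 · 4/81 = 8/27

Answer: 8/27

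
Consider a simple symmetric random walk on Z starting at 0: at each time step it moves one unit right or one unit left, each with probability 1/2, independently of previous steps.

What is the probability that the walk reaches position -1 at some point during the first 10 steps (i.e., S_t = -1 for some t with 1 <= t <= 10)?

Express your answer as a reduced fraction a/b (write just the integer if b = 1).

Answer: 193/256

Derivation:
Count via complement. Let g(t,s) = #length-t paths at position s with S_1..S_t all ≠ -1.
g(t,s) = g(t-1,s-1) + g(t-1,s+1) for s ≠ -1; g(t,-1) = 0.
t=0: g(0,0)=1
t=1: g(1,1)=1
t=2: g(2,0)=1 g(2,2)=1
t=3: g(3,1)=2 g(3,3)=1
t=4: g(4,0)=2 g(4,2)=3 g(4,4)=1
t=5: g(5,1)=5 g(5,3)=4 g(5,5)=1
t=6: g(6,0)=5 g(6,2)=9 g(6,4)=5 g(6,6)=1
t=7: g(7,1)=14 g(7,3)=14 g(7,5)=6 g(7,7)=1
t=8: g(8,0)=14 g(8,2)=28 g(8,4)=20 g(8,6)=7 g(8,8)=1
t=9: g(9,1)=42 g(9,3)=48 g(9,5)=27 g(9,7)=8 g(9,9)=1
t=10: g(10,0)=42 g(10,2)=90 g(10,4)=75 g(10,6)=35 g(10,8)=9 g(10,10)=1
Paths never hitting -1: Σ_s g(10,s) = 252
Paths hitting -1: 2^10 - 252 = 772
P = 772/1024 = 193/256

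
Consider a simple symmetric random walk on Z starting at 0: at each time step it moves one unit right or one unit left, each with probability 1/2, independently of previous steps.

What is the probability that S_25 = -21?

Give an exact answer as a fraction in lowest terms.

Answer: 75/8388608

Derivation:
To reach position -21 after 25 steps: need 2 steps of +1 and 23 of -1.
Favorable paths: C(25,2) = 300
Total paths: 2^25 = 33554432
P = 300/33554432 = 75/8388608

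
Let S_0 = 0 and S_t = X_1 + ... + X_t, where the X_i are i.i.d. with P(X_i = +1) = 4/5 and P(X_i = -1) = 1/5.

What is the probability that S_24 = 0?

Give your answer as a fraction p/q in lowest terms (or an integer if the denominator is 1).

To be at 0 after 24 steps: need exactly 12 steps of +1 and 12 of -1.
Number of such sequences: C(24,12) = 2704156
Each has probability (4/5)^12 · (1/5)^12 = 16777216/59604644775390625
P = 2704156 · 16777216/59604644775390625 = 45368209309696/59604644775390625

Answer: 45368209309696/59604644775390625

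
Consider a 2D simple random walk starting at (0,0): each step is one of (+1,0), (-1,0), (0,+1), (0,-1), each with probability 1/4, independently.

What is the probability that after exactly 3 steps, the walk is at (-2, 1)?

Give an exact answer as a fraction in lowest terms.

Answer: 3/64

Derivation:
Let h be the number of horizontal steps (so 3-h are vertical). To end at (-2,1) need (h-2)/2 right-steps and ((3-h)+1)/2 up-steps.
Sum over h with 2 ≤ h ≤ 2, h ≡ 0 (mod 2), 3-h ≡ 1 (mod 2):
h=2: C(3,2)·C(2,0)·C(1,1) = 3·1·1 = 3
Total favorable: 3
Total paths: 4^3 = 64
P = 3/64 = 3/64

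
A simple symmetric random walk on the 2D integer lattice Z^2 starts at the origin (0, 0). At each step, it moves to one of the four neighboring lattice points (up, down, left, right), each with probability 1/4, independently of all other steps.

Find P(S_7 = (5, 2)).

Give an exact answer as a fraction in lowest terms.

Answer: 21/16384

Derivation:
Let h be the number of horizontal steps (so 7-h are vertical). To end at (5,2) need (h+5)/2 right-steps and ((7-h)+2)/2 up-steps.
Sum over h with 5 ≤ h ≤ 5, h ≡ 1 (mod 2), 7-h ≡ 0 (mod 2):
h=5: C(7,5)·C(5,5)·C(2,2) = 21·1·1 = 21
Total favorable: 21
Total paths: 4^7 = 16384
P = 21/16384 = 21/16384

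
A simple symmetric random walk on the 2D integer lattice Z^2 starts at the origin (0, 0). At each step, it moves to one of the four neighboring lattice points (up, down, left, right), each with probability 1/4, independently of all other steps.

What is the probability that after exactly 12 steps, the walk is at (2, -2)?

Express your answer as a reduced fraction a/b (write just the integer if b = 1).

Let h be the number of horizontal steps (so 12-h are vertical). To end at (2,-2) need (h+2)/2 right-steps and ((12-h)-2)/2 up-steps.
Sum over h with 2 ≤ h ≤ 10, h ≡ 0 (mod 2), 12-h ≡ 0 (mod 2):
h=2: C(12,2)·C(2,2)·C(10,4) = 66·1·210 = 13860
h=4: C(12,4)·C(4,3)·C(8,3) = 495·4·56 = 110880
h=6: C(12,6)·C(6,4)·C(6,2) = 924·15·15 = 207900
h=8: C(12,8)·C(8,5)·C(4,1) = 495·56·4 = 110880
h=10: C(12,10)·C(10,6)·C(2,0) = 66·210·1 = 13860
Total favorable: 457380
Total paths: 4^12 = 16777216
P = 457380/16777216 = 114345/4194304

Answer: 114345/4194304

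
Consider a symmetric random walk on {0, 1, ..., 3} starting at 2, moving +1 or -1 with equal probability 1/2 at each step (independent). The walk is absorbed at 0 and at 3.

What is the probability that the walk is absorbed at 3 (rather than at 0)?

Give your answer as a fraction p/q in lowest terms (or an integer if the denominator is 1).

Answer: 2/3

Derivation:
Symmetric walk (p = 1/2): the harmonic-function argument gives P(hit 3 before 0 | start at 2) = a/N.
P = 2/3 = 2/3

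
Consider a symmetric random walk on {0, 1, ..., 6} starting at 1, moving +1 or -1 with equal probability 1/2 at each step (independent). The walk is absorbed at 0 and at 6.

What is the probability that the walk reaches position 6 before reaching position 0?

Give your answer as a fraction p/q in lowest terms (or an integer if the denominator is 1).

Symmetric walk (p = 1/2): the harmonic-function argument gives P(hit 6 before 0 | start at 1) = a/N.
P = 1/6 = 1/6

Answer: 1/6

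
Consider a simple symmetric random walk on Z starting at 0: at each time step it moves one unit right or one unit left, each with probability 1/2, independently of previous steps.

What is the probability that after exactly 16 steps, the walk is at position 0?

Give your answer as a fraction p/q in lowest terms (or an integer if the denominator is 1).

Answer: 6435/32768

Derivation:
To return to 0 after 16 steps: need exactly 8 steps of +1 and 8 of -1.
Favorable paths: C(16,8) = 12870
Total paths: 2^16 = 65536
P = 12870/65536 = 6435/32768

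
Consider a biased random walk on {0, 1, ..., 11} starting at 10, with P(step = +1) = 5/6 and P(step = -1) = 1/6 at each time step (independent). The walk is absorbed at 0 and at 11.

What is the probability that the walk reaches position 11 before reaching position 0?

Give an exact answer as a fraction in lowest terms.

Answer: 12207030/12207031

Derivation:
Biased walk: p = 5/6, q = 1/6, r = q/p = 1/5
Gambler's ruin: P(hit 11 before 0 | start at 10) = (1 - r^a)/(1 - r^N)
r^10 = 1/9765625; r^11 = 1/48828125
P = (1 - 1/9765625) / (1 - 1/48828125) = 9765624/9765625 / 48828124/48828125 = 12207030/12207031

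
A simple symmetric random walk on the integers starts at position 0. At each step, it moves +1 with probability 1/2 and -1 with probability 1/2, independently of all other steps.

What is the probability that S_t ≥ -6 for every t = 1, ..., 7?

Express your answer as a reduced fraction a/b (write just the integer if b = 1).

Let f(t,s) = #length-t paths at position s with S_1..S_t all ≥ -6.
f(t,s) = f(t-1,s-1) + f(t-1,s+1) for s ≥ -6; f(t,s) = 0 for s < -6.
t=0: f(0,0)=1
t=1: f(1,-1)=1 f(1,1)=1
t=2: f(2,-2)=1 f(2,0)=2 f(2,2)=1
t=3: f(3,-3)=1 f(3,-1)=3 f(3,1)=3 f(3,3)=1
t=4: f(4,-4)=1 f(4,-2)=4 f(4,0)=6 f(4,2)=4 f(4,4)=1
t=5: f(5,-5)=1 f(5,-3)=5 f(5,-1)=10 f(5,1)=10 f(5,3)=5 f(5,5)=1
t=6: f(6,-6)=1 f(6,-4)=6 f(6,-2)=15 f(6,0)=20 f(6,2)=15 f(6,4)=6 f(6,6)=1
t=7: f(7,-5)=7 f(7,-3)=21 f(7,-1)=35 f(7,1)=35 f(7,3)=21 f(7,5)=7 f(7,7)=1
Σ_s f(7,s) = 127
P = 127/128 = 127/128

Answer: 127/128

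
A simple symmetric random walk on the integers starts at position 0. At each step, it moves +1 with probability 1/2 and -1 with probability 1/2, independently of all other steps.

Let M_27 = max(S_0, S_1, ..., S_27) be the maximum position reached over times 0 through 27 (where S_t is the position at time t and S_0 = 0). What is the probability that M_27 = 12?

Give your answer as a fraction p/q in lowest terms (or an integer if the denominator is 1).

Answer: 444015/67108864

Derivation:
Let M_27 = max(S_0,...,S_27). Use the reflection principle: for j ≥ 1, #{paths with M_27 ≥ j} = #{S_27 ≥ j} + #{S_27 ≥ j+1}.
By reflection, #{M_27 ≥ 12} = #{S_27 ≥ 12} + #{S_27 ≥ 13} = 1285624 + 1285624 = 2571248.
#{M_27 ≥ 13} = #{S_27 ≥ 13} + #{S_27 ≥ 14} = 1285624 + 397594 = 1683218.
#{M_27 = 12} = 2571248 - 1683218 = 888030.
P(M_27 = 12) = 888030/134217728 = 444015/67108864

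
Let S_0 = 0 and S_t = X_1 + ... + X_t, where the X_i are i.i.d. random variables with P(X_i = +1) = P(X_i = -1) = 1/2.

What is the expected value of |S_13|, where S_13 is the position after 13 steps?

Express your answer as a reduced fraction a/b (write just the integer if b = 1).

Answer: 3003/1024

Derivation:
S_13 takes values m ≡ 1 (mod 2) with |m| ≤ 13; P(S_13=m) = C(13,(13+m)/2)/2^13.
Total paths: 2^13 = 8192
Distribution: P(S=-13)=1/8192, P(S=-11)=13/8192, P(S=-9)=78/8192, P(S=-7)=286/8192, P(S=-5)=715/8192, P(S=-3)=1287/8192, P(S=-1)=1716/8192, P(S=1)=1716/8192, P(S=3)=1287/8192, P(S=5)=715/8192, P(S=7)=286/8192, P(S=9)=78/8192, P(S=11)=13/8192, P(S=13)=1/8192
E[|S_13|] = Σ_m |m|·P(S_13=m) = 24024/8192 = 3003/1024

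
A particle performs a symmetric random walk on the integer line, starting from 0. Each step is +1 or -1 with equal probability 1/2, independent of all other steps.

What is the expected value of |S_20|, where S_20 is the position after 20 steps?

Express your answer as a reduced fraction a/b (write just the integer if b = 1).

S_20 takes values m ≡ 0 (mod 2) with |m| ≤ 20; P(S_20=m) = C(20,(20+m)/2)/2^20.
Total paths: 2^20 = 1048576
Distribution: P(S=-20)=1/1048576, P(S=-18)=20/1048576, P(S=-16)=190/1048576, P(S=-14)=1140/1048576, P(S=-12)=4845/1048576, P(S=-10)=15504/1048576, P(S=-8)=38760/1048576, P(S=-6)=77520/1048576, P(S=-4)=125970/1048576, P(S=-2)=167960/1048576, P(S=0)=184756/1048576, P(S=2)=167960/1048576, P(S=4)=125970/1048576, P(S=6)=77520/1048576, P(S=8)=38760/1048576, P(S=10)=15504/1048576, P(S=12)=4845/1048576, P(S=14)=1140/1048576, P(S=16)=190/1048576, P(S=18)=20/1048576, P(S=20)=1/1048576
E[|S_20|] = Σ_m |m|·P(S_20=m) = 3695120/1048576 = 230945/65536

Answer: 230945/65536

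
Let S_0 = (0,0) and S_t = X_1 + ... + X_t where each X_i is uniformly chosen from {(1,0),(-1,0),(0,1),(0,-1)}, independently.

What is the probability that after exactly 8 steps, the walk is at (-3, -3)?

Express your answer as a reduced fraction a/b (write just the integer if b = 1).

Let h be the number of horizontal steps (so 8-h are vertical). To end at (-3,-3) need (h-3)/2 right-steps and ((8-h)-3)/2 up-steps.
Sum over h with 3 ≤ h ≤ 5, h ≡ 1 (mod 2), 8-h ≡ 1 (mod 2):
h=3: C(8,3)·C(3,0)·C(5,1) = 56·1·5 = 280
h=5: C(8,5)·C(5,1)·C(3,0) = 56·5·1 = 280
Total favorable: 560
Total paths: 4^8 = 65536
P = 560/65536 = 35/4096

Answer: 35/4096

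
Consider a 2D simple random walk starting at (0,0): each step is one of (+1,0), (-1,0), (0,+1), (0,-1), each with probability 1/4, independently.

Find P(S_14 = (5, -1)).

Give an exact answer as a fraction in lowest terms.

Answer: 1002001/134217728

Derivation:
Let h be the number of horizontal steps (so 14-h are vertical). To end at (5,-1) need (h+5)/2 right-steps and ((14-h)-1)/2 up-steps.
Sum over h with 5 ≤ h ≤ 13, h ≡ 1 (mod 2), 14-h ≡ 1 (mod 2):
h=5: C(14,5)·C(5,5)·C(9,4) = 2002·1·126 = 252252
h=7: C(14,7)·C(7,6)·C(7,3) = 3432·7·35 = 840840
h=9: C(14,9)·C(9,7)·C(5,2) = 2002·36·10 = 720720
h=11: C(14,11)·C(11,8)·C(3,1) = 364·165·3 = 180180
h=13: C(14,13)·C(13,9)·C(1,0) = 14·715·1 = 10010
Total favorable: 2004002
Total paths: 4^14 = 268435456
P = 2004002/268435456 = 1002001/134217728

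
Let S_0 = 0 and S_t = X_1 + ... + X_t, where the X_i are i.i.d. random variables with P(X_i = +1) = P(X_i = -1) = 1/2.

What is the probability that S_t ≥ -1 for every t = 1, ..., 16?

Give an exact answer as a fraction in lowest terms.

Let f(t,s) = #length-t paths at position s with S_1..S_t all ≥ -1.
f(t,s) = f(t-1,s-1) + f(t-1,s+1) for s ≥ -1; f(t,s) = 0 for s < -1.
t=0: f(0,0)=1
t=1: f(1,-1)=1 f(1,1)=1
t=2: f(2,0)=2 f(2,2)=1
t=3: f(3,-1)=2 f(3,1)=3 f(3,3)=1
t=4: f(4,0)=5 f(4,2)=4 f(4,4)=1
t=5: f(5,-1)=5 f(5,1)=9 f(5,3)=5 f(5,5)=1
t=6: f(6,0)=14 f(6,2)=14 f(6,4)=6 f(6,6)=1
t=7: f(7,-1)=14 f(7,1)=28 f(7,3)=20 f(7,5)=7 f(7,7)=1
t=8: f(8,0)=42 f(8,2)=48 f(8,4)=27 f(8,6)=8 f(8,8)=1
t=9: f(9,-1)=42 f(9,1)=90 f(9,3)=75 f(9,5)=35 f(9,7)=9 f(9,9)=1
t=10: f(10,0)=132 f(10,2)=165 f(10,4)=110 f(10,6)=44 f(10,8)=10 f(10,10)=1
t=11: f(11,-1)=132 f(11,1)=297 f(11,3)=275 f(11,5)=154 f(11,7)=54 f(11,9)=11 f(11,11)=1
t=12: f(12,0)=429 f(12,2)=572 f(12,4)=429 f(12,6)=208 f(12,8)=65 f(12,10)=12 f(12,12)=1
t=13: f(13,-1)=429 f(13,1)=1001 f(13,3)=1001 f(13,5)=637 f(13,7)=273 f(13,9)=77 f(13,11)=13 f(13,13)=1
t=14: f(14,0)=1430 f(14,2)=2002 f(14,4)=1638 f(14,6)=910 f(14,8)=350 f(14,10)=90 f(14,12)=14 f(14,14)=1
t=15: f(15,-1)=1430 f(15,1)=3432 f(15,3)=3640 f(15,5)=2548 f(15,7)=1260 f(15,9)=440 f(15,11)=104 f(15,13)=15 f(15,15)=1
t=16: f(16,0)=4862 f(16,2)=7072 f(16,4)=6188 f(16,6)=3808 f(16,8)=1700 f(16,10)=544 f(16,12)=119 f(16,14)=16 f(16,16)=1
Σ_s f(16,s) = 24310
P = 24310/65536 = 12155/32768

Answer: 12155/32768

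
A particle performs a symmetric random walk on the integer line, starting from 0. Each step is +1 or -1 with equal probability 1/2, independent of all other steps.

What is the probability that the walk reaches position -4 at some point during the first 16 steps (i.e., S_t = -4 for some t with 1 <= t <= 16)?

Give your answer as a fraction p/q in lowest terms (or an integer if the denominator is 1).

Answer: 10889/32768

Derivation:
Count via complement. Let g(t,s) = #length-t paths at position s with S_1..S_t all ≠ -4.
g(t,s) = g(t-1,s-1) + g(t-1,s+1) for s ≠ -4; g(t,-4) = 0.
t=0: g(0,0)=1
t=1: g(1,-1)=1 g(1,1)=1
t=2: g(2,-2)=1 g(2,0)=2 g(2,2)=1
t=3: g(3,-3)=1 g(3,-1)=3 g(3,1)=3 g(3,3)=1
t=4: g(4,-2)=4 g(4,0)=6 g(4,2)=4 g(4,4)=1
t=5: g(5,-3)=4 g(5,-1)=10 g(5,1)=10 g(5,3)=5 g(5,5)=1
t=6: g(6,-2)=14 g(6,0)=20 g(6,2)=15 g(6,4)=6 g(6,6)=1
t=7: g(7,-3)=14 g(7,-1)=34 g(7,1)=35 g(7,3)=21 g(7,5)=7 g(7,7)=1
t=8: g(8,-2)=48 g(8,0)=69 g(8,2)=56 g(8,4)=28 g(8,6)=8 g(8,8)=1
t=9: g(9,-3)=48 g(9,-1)=117 g(9,1)=125 g(9,3)=84 g(9,5)=36 g(9,7)=9 g(9,9)=1
t=10: g(10,-2)=165 g(10,0)=242 g(10,2)=209 g(10,4)=120 g(10,6)=45 g(10,8)=10 g(10,10)=1
t=11: g(11,-3)=165 g(11,-1)=407 g(11,1)=451 g(11,3)=329 g(11,5)=165 g(11,7)=55 g(11,9)=11 g(11,11)=1
t=12: g(12,-2)=572 g(12,0)=858 g(12,2)=780 g(12,4)=494 g(12,6)=220 g(12,8)=66 g(12,10)=12 g(12,12)=1
t=13: g(13,-3)=572 g(13,-1)=1430 g(13,1)=1638 g(13,3)=1274 g(13,5)=714 g(13,7)=286 g(13,9)=78 g(13,11)=13 g(13,13)=1
t=14: g(14,-2)=2002 g(14,0)=3068 g(14,2)=2912 g(14,4)=1988 g(14,6)=1000 g(14,8)=364 g(14,10)=91 g(14,12)=14 g(14,14)=1
t=15: g(15,-3)=2002 g(15,-1)=5070 g(15,1)=5980 g(15,3)=4900 g(15,5)=2988 g(15,7)=1364 g(15,9)=455 g(15,11)=105 g(15,13)=15 g(15,15)=1
t=16: g(16,-2)=7072 g(16,0)=11050 g(16,2)=10880 g(16,4)=7888 g(16,6)=4352 g(16,8)=1819 g(16,10)=560 g(16,12)=120 g(16,14)=16 g(16,16)=1
Paths never hitting -4: Σ_s g(16,s) = 43758
Paths hitting -4: 2^16 - 43758 = 21778
P = 21778/65536 = 10889/32768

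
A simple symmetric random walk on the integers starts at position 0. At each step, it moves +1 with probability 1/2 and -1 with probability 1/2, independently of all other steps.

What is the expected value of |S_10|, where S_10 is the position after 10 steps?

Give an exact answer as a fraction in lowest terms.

Answer: 315/128

Derivation:
S_10 takes values m ≡ 0 (mod 2) with |m| ≤ 10; P(S_10=m) = C(10,(10+m)/2)/2^10.
Total paths: 2^10 = 1024
Distribution: P(S=-10)=1/1024, P(S=-8)=10/1024, P(S=-6)=45/1024, P(S=-4)=120/1024, P(S=-2)=210/1024, P(S=0)=252/1024, P(S=2)=210/1024, P(S=4)=120/1024, P(S=6)=45/1024, P(S=8)=10/1024, P(S=10)=1/1024
E[|S_10|] = Σ_m |m|·P(S_10=m) = 2520/1024 = 315/128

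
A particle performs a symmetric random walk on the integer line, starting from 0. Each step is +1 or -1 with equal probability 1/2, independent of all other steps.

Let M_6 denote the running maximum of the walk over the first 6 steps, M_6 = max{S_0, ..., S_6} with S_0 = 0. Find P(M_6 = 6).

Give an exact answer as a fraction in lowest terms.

Answer: 1/64

Derivation:
Let M_6 = max(S_0,...,S_6). Use the reflection principle: for j ≥ 1, #{paths with M_6 ≥ j} = #{S_6 ≥ j} + #{S_6 ≥ j+1}.
By reflection, #{M_6 ≥ 6} = #{S_6 ≥ 6} + #{S_6 ≥ 7} = 1 + 0 = 1.
#{M_6 ≥ 7} = #{S_6 ≥ 7} + #{S_6 ≥ 8} = 0 + 0 = 0.
#{M_6 = 6} = 1 - 0 = 1.
P(M_6 = 6) = 1/64 = 1/64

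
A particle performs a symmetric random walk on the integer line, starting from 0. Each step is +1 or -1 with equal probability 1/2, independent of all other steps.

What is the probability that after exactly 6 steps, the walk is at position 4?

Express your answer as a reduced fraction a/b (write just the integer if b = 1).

Answer: 3/32

Derivation:
To reach position 4 after 6 steps: need 5 steps of +1 and 1 of -1.
Favorable paths: C(6,5) = 6
Total paths: 2^6 = 64
P = 6/64 = 3/32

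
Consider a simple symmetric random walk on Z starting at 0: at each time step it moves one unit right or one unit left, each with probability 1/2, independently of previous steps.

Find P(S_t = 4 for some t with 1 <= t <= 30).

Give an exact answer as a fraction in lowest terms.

Answer: 15875597/33554432

Derivation:
Count via complement. Let g(t,s) = #length-t paths at position s with S_1..S_t all ≠ 4.
g(t,s) = g(t-1,s-1) + g(t-1,s+1) for s ≠ 4; g(t,4) = 0.
t=0: g(0,0)=1
t=1: g(1,-1)=1 g(1,1)=1
t=2: g(2,-2)=1 g(2,0)=2 g(2,2)=1
t=3: g(3,-3)=1 g(3,-1)=3 g(3,1)=3 g(3,3)=1
t=4: g(4,-4)=1 g(4,-2)=4 g(4,0)=6 g(4,2)=4
t=5: g(5,-5)=1 g(5,-3)=5 g(5,-1)=10 g(5,1)=10 g(5,3)=4
t=6: g(6,-6)=1 g(6,-4)=6 g(6,-2)=15 g(6,0)=20 g(6,2)=14
t=7: g(7,-7)=1 g(7,-5)=7 g(7,-3)=21 g(7,-1)=35 g(7,1)=34 g(7,3)=14
t=8: g(8,-8)=1 g(8,-6)=8 g(8,-4)=28 g(8,-2)=56 g(8,0)=69 g(8,2)=48
t=9: g(9,-9)=1 g(9,-7)=9 g(9,-5)=36 g(9,-3)=84 g(9,-1)=125 g(9,1)=117 g(9,3)=48
t=10: g(10,-10)=1 g(10,-8)=10 g(10,-6)=45 g(10,-4)=120 g(10,-2)=209 g(10,0)=242 g(10,2)=165
t=11: g(11,-11)=1 g(11,-9)=11 g(11,-7)=55 g(11,-5)=165 g(11,-3)=329 g(11,-1)=451 g(11,1)=407 g(11,3)=165
t=12: g(12,-12)=1 g(12,-10)=12 g(12,-8)=66 g(12,-6)=220 g(12,-4)=494 g(12,-2)=780 g(12,0)=858 g(12,2)=572
t=13: g(13,-13)=1 g(13,-11)=13 g(13,-9)=78 g(13,-7)=286 g(13,-5)=714 g(13,-3)=1274 g(13,-1)=1638 g(13,1)=1430 g(13,3)=572
t=14: g(14,-14)=1 g(14,-12)=14 g(14,-10)=91 g(14,-8)=364 g(14,-6)=1000 g(14,-4)=1988 g(14,-2)=2912 g(14,0)=3068 g(14,2)=2002
t=15: g(15,-15)=1 g(15,-13)=15 g(15,-11)=105 g(15,-9)=455 g(15,-7)=1364 g(15,-5)=2988 g(15,-3)=4900 g(15,-1)=5980 g(15,1)=5070 g(15,3)=2002
t=16: g(16,-16)=1 g(16,-14)=16 g(16,-12)=120 g(16,-10)=560 g(16,-8)=1819 g(16,-6)=4352 g(16,-4)=7888 g(16,-2)=10880 g(16,0)=11050 g(16,2)=7072
t=17: g(17,-17)=1 g(17,-15)=17 g(17,-13)=136 g(17,-11)=680 g(17,-9)=2379 g(17,-7)=6171 g(17,-5)=12240 g(17,-3)=18768 g(17,-1)=21930 g(17,1)=18122 g(17,3)=7072
t=18: g(18,-18)=1 g(18,-16)=18 g(18,-14)=153 g(18,-12)=816 g(18,-10)=3059 g(18,-8)=8550 g(18,-6)=18411 g(18,-4)=31008 g(18,-2)=40698 g(18,0)=40052 g(18,2)=25194
t=19: g(19,-19)=1 g(19,-17)=19 g(19,-15)=171 g(19,-13)=969 g(19,-11)=3875 g(19,-9)=11609 g(19,-7)=26961 g(19,-5)=49419 g(19,-3)=71706 g(19,-1)=80750 g(19,1)=65246 g(19,3)=25194
t=20: g(20,-20)=1 g(20,-18)=20 g(20,-16)=190 g(20,-14)=1140 g(20,-12)=4844 g(20,-10)=15484 g(20,-8)=38570 g(20,-6)=76380 g(20,-4)=121125 g(20,-2)=152456 g(20,0)=145996 g(20,2)=90440
t=21: g(21,-21)=1 g(21,-19)=21 g(21,-17)=210 g(21,-15)=1330 g(21,-13)=5984 g(21,-11)=20328 g(21,-9)=54054 g(21,-7)=114950 g(21,-5)=197505 g(21,-3)=273581 g(21,-1)=298452 g(21,1)=236436 g(21,3)=90440
t=22: g(22,-22)=1 g(22,-20)=22 g(22,-18)=231 g(22,-16)=1540 g(22,-14)=7314 g(22,-12)=26312 g(22,-10)=74382 g(22,-8)=169004 g(22,-6)=312455 g(22,-4)=471086 g(22,-2)=572033 g(22,0)=534888 g(22,2)=326876
t=23: g(23,-23)=1 g(23,-21)=23 g(23,-19)=253 g(23,-17)=1771 g(23,-15)=8854 g(23,-13)=33626 g(23,-11)=100694 g(23,-9)=243386 g(23,-7)=481459 g(23,-5)=783541 g(23,-3)=1043119 g(23,-1)=1106921 g(23,1)=861764 g(23,3)=326876
t=24: g(24,-24)=1 g(24,-22)=24 g(24,-20)=276 g(24,-18)=2024 g(24,-16)=10625 g(24,-14)=42480 g(24,-12)=134320 g(24,-10)=344080 g(24,-8)=724845 g(24,-6)=1265000 g(24,-4)=1826660 g(24,-2)=2150040 g(24,0)=1968685 g(24,2)=1188640
t=25: g(25,-25)=1 g(25,-23)=25 g(25,-21)=300 g(25,-19)=2300 g(25,-17)=12649 g(25,-15)=53105 g(25,-13)=176800 g(25,-11)=478400 g(25,-9)=1068925 g(25,-7)=1989845 g(25,-5)=3091660 g(25,-3)=3976700 g(25,-1)=4118725 g(25,1)=3157325 g(25,3)=1188640
t=26: g(26,-26)=1 g(26,-24)=26 g(26,-22)=325 g(26,-20)=2600 g(26,-18)=14949 g(26,-16)=65754 g(26,-14)=229905 g(26,-12)=655200 g(26,-10)=1547325 g(26,-8)=3058770 g(26,-6)=5081505 g(26,-4)=7068360 g(26,-2)=8095425 g(26,0)=7276050 g(26,2)=4345965
t=27: g(27,-27)=1 g(27,-25)=27 g(27,-23)=351 g(27,-21)=2925 g(27,-19)=17549 g(27,-17)=80703 g(27,-15)=295659 g(27,-13)=885105 g(27,-11)=2202525 g(27,-9)=4606095 g(27,-7)=8140275 g(27,-5)=12149865 g(27,-3)=15163785 g(27,-1)=15371475 g(27,1)=11622015 g(27,3)=4345965
t=28: g(28,-28)=1 g(28,-26)=28 g(28,-24)=378 g(28,-22)=3276 g(28,-20)=20474 g(28,-18)=98252 g(28,-16)=376362 g(28,-14)=1180764 g(28,-12)=3087630 g(28,-10)=6808620 g(28,-8)=12746370 g(28,-6)=20290140 g(28,-4)=27313650 g(28,-2)=30535260 g(28,0)=26993490 g(28,2)=15967980
t=29: g(29,-29)=1 g(29,-27)=29 g(29,-25)=406 g(29,-23)=3654 g(29,-21)=23750 g(29,-19)=118726 g(29,-17)=474614 g(29,-15)=1557126 g(29,-13)=4268394 g(29,-11)=9896250 g(29,-9)=19554990 g(29,-7)=33036510 g(29,-5)=47603790 g(29,-3)=57848910 g(29,-1)=57528750 g(29,1)=42961470 g(29,3)=15967980
t=30: g(30,-30)=1 g(30,-28)=30 g(30,-26)=435 g(30,-24)=4060 g(30,-22)=27404 g(30,-20)=142476 g(30,-18)=593340 g(30,-16)=2031740 g(30,-14)=5825520 g(30,-12)=14164644 g(30,-10)=29451240 g(30,-8)=52591500 g(30,-6)=80640300 g(30,-4)=105452700 g(30,-2)=115377660 g(30,0)=100490220 g(30,2)=58929450
Paths never hitting 4: Σ_s g(30,s) = 565722720
Paths hitting 4: 2^30 - 565722720 = 508019104
P = 508019104/1073741824 = 15875597/33554432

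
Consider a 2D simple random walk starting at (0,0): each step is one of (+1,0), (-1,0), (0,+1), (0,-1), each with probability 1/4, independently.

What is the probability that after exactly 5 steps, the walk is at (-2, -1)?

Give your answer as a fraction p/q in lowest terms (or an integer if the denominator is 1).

Answer: 25/512

Derivation:
Let h be the number of horizontal steps (so 5-h are vertical). To end at (-2,-1) need (h-2)/2 right-steps and ((5-h)-1)/2 up-steps.
Sum over h with 2 ≤ h ≤ 4, h ≡ 0 (mod 2), 5-h ≡ 1 (mod 2):
h=2: C(5,2)·C(2,0)·C(3,1) = 10·1·3 = 30
h=4: C(5,4)·C(4,1)·C(1,0) = 5·4·1 = 20
Total favorable: 50
Total paths: 4^5 = 1024
P = 50/1024 = 25/512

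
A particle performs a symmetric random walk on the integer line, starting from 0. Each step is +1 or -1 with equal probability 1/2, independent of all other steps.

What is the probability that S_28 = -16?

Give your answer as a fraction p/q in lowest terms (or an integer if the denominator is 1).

Answer: 94185/67108864

Derivation:
To reach position -16 after 28 steps: need 6 steps of +1 and 22 of -1.
Favorable paths: C(28,6) = 376740
Total paths: 2^28 = 268435456
P = 376740/268435456 = 94185/67108864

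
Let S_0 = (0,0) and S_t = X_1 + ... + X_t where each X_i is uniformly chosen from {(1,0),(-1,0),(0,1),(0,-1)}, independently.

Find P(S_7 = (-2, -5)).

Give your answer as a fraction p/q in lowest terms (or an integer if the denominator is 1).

Answer: 21/16384

Derivation:
Let h be the number of horizontal steps (so 7-h are vertical). To end at (-2,-5) need (h-2)/2 right-steps and ((7-h)-5)/2 up-steps.
Sum over h with 2 ≤ h ≤ 2, h ≡ 0 (mod 2), 7-h ≡ 1 (mod 2):
h=2: C(7,2)·C(2,0)·C(5,0) = 21·1·1 = 21
Total favorable: 21
Total paths: 4^7 = 16384
P = 21/16384 = 21/16384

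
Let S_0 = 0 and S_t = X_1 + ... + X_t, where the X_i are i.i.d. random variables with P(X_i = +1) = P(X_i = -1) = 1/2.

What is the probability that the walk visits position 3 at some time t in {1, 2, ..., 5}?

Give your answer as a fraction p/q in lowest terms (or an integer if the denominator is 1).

Answer: 7/32

Derivation:
Count via complement. Let g(t,s) = #length-t paths at position s with S_1..S_t all ≠ 3.
g(t,s) = g(t-1,s-1) + g(t-1,s+1) for s ≠ 3; g(t,3) = 0.
t=0: g(0,0)=1
t=1: g(1,-1)=1 g(1,1)=1
t=2: g(2,-2)=1 g(2,0)=2 g(2,2)=1
t=3: g(3,-3)=1 g(3,-1)=3 g(3,1)=3
t=4: g(4,-4)=1 g(4,-2)=4 g(4,0)=6 g(4,2)=3
t=5: g(5,-5)=1 g(5,-3)=5 g(5,-1)=10 g(5,1)=9
Paths never hitting 3: Σ_s g(5,s) = 25
Paths hitting 3: 2^5 - 25 = 7
P = 7/32 = 7/32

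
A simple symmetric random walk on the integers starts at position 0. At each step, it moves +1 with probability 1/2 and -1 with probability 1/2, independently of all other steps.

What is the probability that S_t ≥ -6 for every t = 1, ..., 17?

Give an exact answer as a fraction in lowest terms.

Let f(t,s) = #length-t paths at position s with S_1..S_t all ≥ -6.
f(t,s) = f(t-1,s-1) + f(t-1,s+1) for s ≥ -6; f(t,s) = 0 for s < -6.
t=0: f(0,0)=1
t=1: f(1,-1)=1 f(1,1)=1
t=2: f(2,-2)=1 f(2,0)=2 f(2,2)=1
t=3: f(3,-3)=1 f(3,-1)=3 f(3,1)=3 f(3,3)=1
t=4: f(4,-4)=1 f(4,-2)=4 f(4,0)=6 f(4,2)=4 f(4,4)=1
t=5: f(5,-5)=1 f(5,-3)=5 f(5,-1)=10 f(5,1)=10 f(5,3)=5 f(5,5)=1
t=6: f(6,-6)=1 f(6,-4)=6 f(6,-2)=15 f(6,0)=20 f(6,2)=15 f(6,4)=6 f(6,6)=1
t=7: f(7,-5)=7 f(7,-3)=21 f(7,-1)=35 f(7,1)=35 f(7,3)=21 f(7,5)=7 f(7,7)=1
t=8: f(8,-6)=7 f(8,-4)=28 f(8,-2)=56 f(8,0)=70 f(8,2)=56 f(8,4)=28 f(8,6)=8 f(8,8)=1
t=9: f(9,-5)=35 f(9,-3)=84 f(9,-1)=126 f(9,1)=126 f(9,3)=84 f(9,5)=36 f(9,7)=9 f(9,9)=1
t=10: f(10,-6)=35 f(10,-4)=119 f(10,-2)=210 f(10,0)=252 f(10,2)=210 f(10,4)=120 f(10,6)=45 f(10,8)=10 f(10,10)=1
t=11: f(11,-5)=154 f(11,-3)=329 f(11,-1)=462 f(11,1)=462 f(11,3)=330 f(11,5)=165 f(11,7)=55 f(11,9)=11 f(11,11)=1
t=12: f(12,-6)=154 f(12,-4)=483 f(12,-2)=791 f(12,0)=924 f(12,2)=792 f(12,4)=495 f(12,6)=220 f(12,8)=66 f(12,10)=12 f(12,12)=1
t=13: f(13,-5)=637 f(13,-3)=1274 f(13,-1)=1715 f(13,1)=1716 f(13,3)=1287 f(13,5)=715 f(13,7)=286 f(13,9)=78 f(13,11)=13 f(13,13)=1
t=14: f(14,-6)=637 f(14,-4)=1911 f(14,-2)=2989 f(14,0)=3431 f(14,2)=3003 f(14,4)=2002 f(14,6)=1001 f(14,8)=364 f(14,10)=91 f(14,12)=14 f(14,14)=1
t=15: f(15,-5)=2548 f(15,-3)=4900 f(15,-1)=6420 f(15,1)=6434 f(15,3)=5005 f(15,5)=3003 f(15,7)=1365 f(15,9)=455 f(15,11)=105 f(15,13)=15 f(15,15)=1
t=16: f(16,-6)=2548 f(16,-4)=7448 f(16,-2)=11320 f(16,0)=12854 f(16,2)=11439 f(16,4)=8008 f(16,6)=4368 f(16,8)=1820 f(16,10)=560 f(16,12)=120 f(16,14)=16 f(16,16)=1
t=17: f(17,-5)=9996 f(17,-3)=18768 f(17,-1)=24174 f(17,1)=24293 f(17,3)=19447 f(17,5)=12376 f(17,7)=6188 f(17,9)=2380 f(17,11)=680 f(17,13)=136 f(17,15)=17 f(17,17)=1
Σ_s f(17,s) = 118456
P = 118456/131072 = 14807/16384

Answer: 14807/16384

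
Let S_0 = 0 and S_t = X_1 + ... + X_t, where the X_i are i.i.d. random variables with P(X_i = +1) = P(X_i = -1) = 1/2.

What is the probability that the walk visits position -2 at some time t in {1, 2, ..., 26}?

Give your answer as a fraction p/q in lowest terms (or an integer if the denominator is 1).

Answer: 11762641/16777216

Derivation:
Count via complement. Let g(t,s) = #length-t paths at position s with S_1..S_t all ≠ -2.
g(t,s) = g(t-1,s-1) + g(t-1,s+1) for s ≠ -2; g(t,-2) = 0.
t=0: g(0,0)=1
t=1: g(1,-1)=1 g(1,1)=1
t=2: g(2,0)=2 g(2,2)=1
t=3: g(3,-1)=2 g(3,1)=3 g(3,3)=1
t=4: g(4,0)=5 g(4,2)=4 g(4,4)=1
t=5: g(5,-1)=5 g(5,1)=9 g(5,3)=5 g(5,5)=1
t=6: g(6,0)=14 g(6,2)=14 g(6,4)=6 g(6,6)=1
t=7: g(7,-1)=14 g(7,1)=28 g(7,3)=20 g(7,5)=7 g(7,7)=1
t=8: g(8,0)=42 g(8,2)=48 g(8,4)=27 g(8,6)=8 g(8,8)=1
t=9: g(9,-1)=42 g(9,1)=90 g(9,3)=75 g(9,5)=35 g(9,7)=9 g(9,9)=1
t=10: g(10,0)=132 g(10,2)=165 g(10,4)=110 g(10,6)=44 g(10,8)=10 g(10,10)=1
t=11: g(11,-1)=132 g(11,1)=297 g(11,3)=275 g(11,5)=154 g(11,7)=54 g(11,9)=11 g(11,11)=1
t=12: g(12,0)=429 g(12,2)=572 g(12,4)=429 g(12,6)=208 g(12,8)=65 g(12,10)=12 g(12,12)=1
t=13: g(13,-1)=429 g(13,1)=1001 g(13,3)=1001 g(13,5)=637 g(13,7)=273 g(13,9)=77 g(13,11)=13 g(13,13)=1
t=14: g(14,0)=1430 g(14,2)=2002 g(14,4)=1638 g(14,6)=910 g(14,8)=350 g(14,10)=90 g(14,12)=14 g(14,14)=1
t=15: g(15,-1)=1430 g(15,1)=3432 g(15,3)=3640 g(15,5)=2548 g(15,7)=1260 g(15,9)=440 g(15,11)=104 g(15,13)=15 g(15,15)=1
t=16: g(16,0)=4862 g(16,2)=7072 g(16,4)=6188 g(16,6)=3808 g(16,8)=1700 g(16,10)=544 g(16,12)=119 g(16,14)=16 g(16,16)=1
t=17: g(17,-1)=4862 g(17,1)=11934 g(17,3)=13260 g(17,5)=9996 g(17,7)=5508 g(17,9)=2244 g(17,11)=663 g(17,13)=135 g(17,15)=17 g(17,17)=1
t=18: g(18,0)=16796 g(18,2)=25194 g(18,4)=23256 g(18,6)=15504 g(18,8)=7752 g(18,10)=2907 g(18,12)=798 g(18,14)=152 g(18,16)=18 g(18,18)=1
t=19: g(19,-1)=16796 g(19,1)=41990 g(19,3)=48450 g(19,5)=38760 g(19,7)=23256 g(19,9)=10659 g(19,11)=3705 g(19,13)=950 g(19,15)=170 g(19,17)=19 g(19,19)=1
t=20: g(20,0)=58786 g(20,2)=90440 g(20,4)=87210 g(20,6)=62016 g(20,8)=33915 g(20,10)=14364 g(20,12)=4655 g(20,14)=1120 g(20,16)=189 g(20,18)=20 g(20,20)=1
t=21: g(21,-1)=58786 g(21,1)=149226 g(21,3)=177650 g(21,5)=149226 g(21,7)=95931 g(21,9)=48279 g(21,11)=19019 g(21,13)=5775 g(21,15)=1309 g(21,17)=209 g(21,19)=21 g(21,21)=1
t=22: g(22,0)=208012 g(22,2)=326876 g(22,4)=326876 g(22,6)=245157 g(22,8)=144210 g(22,10)=67298 g(22,12)=24794 g(22,14)=7084 g(22,16)=1518 g(22,18)=230 g(22,20)=22 g(22,22)=1
t=23: g(23,-1)=208012 g(23,1)=534888 g(23,3)=653752 g(23,5)=572033 g(23,7)=389367 g(23,9)=211508 g(23,11)=92092 g(23,13)=31878 g(23,15)=8602 g(23,17)=1748 g(23,19)=252 g(23,21)=23 g(23,23)=1
t=24: g(24,0)=742900 g(24,2)=1188640 g(24,4)=1225785 g(24,6)=961400 g(24,8)=600875 g(24,10)=303600 g(24,12)=123970 g(24,14)=40480 g(24,16)=10350 g(24,18)=2000 g(24,20)=275 g(24,22)=24 g(24,24)=1
t=25: g(25,-1)=742900 g(25,1)=1931540 g(25,3)=2414425 g(25,5)=2187185 g(25,7)=1562275 g(25,9)=904475 g(25,11)=427570 g(25,13)=164450 g(25,15)=50830 g(25,17)=12350 g(25,19)=2275 g(25,21)=299 g(25,23)=25 g(25,25)=1
t=26: g(26,0)=2674440 g(26,2)=4345965 g(26,4)=4601610 g(26,6)=3749460 g(26,8)=2466750 g(26,10)=1332045 g(26,12)=592020 g(26,14)=215280 g(26,16)=63180 g(26,18)=14625 g(26,20)=2574 g(26,22)=324 g(26,24)=26 g(26,26)=1
Paths never hitting -2: Σ_s g(26,s) = 20058300
Paths hitting -2: 2^26 - 20058300 = 47050564
P = 47050564/67108864 = 11762641/16777216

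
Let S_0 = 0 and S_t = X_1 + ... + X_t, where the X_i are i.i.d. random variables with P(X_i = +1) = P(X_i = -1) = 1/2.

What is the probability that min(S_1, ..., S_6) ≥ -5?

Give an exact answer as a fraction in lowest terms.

Let f(t,s) = #length-t paths at position s with S_1..S_t all ≥ -5.
f(t,s) = f(t-1,s-1) + f(t-1,s+1) for s ≥ -5; f(t,s) = 0 for s < -5.
t=0: f(0,0)=1
t=1: f(1,-1)=1 f(1,1)=1
t=2: f(2,-2)=1 f(2,0)=2 f(2,2)=1
t=3: f(3,-3)=1 f(3,-1)=3 f(3,1)=3 f(3,3)=1
t=4: f(4,-4)=1 f(4,-2)=4 f(4,0)=6 f(4,2)=4 f(4,4)=1
t=5: f(5,-5)=1 f(5,-3)=5 f(5,-1)=10 f(5,1)=10 f(5,3)=5 f(5,5)=1
t=6: f(6,-4)=6 f(6,-2)=15 f(6,0)=20 f(6,2)=15 f(6,4)=6 f(6,6)=1
Σ_s f(6,s) = 63
P = 63/64 = 63/64

Answer: 63/64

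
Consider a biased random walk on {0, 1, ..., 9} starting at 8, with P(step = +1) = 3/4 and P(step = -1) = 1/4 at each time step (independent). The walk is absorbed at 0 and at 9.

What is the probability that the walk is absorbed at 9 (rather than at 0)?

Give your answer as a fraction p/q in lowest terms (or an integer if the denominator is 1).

Biased walk: p = 3/4, q = 1/4, r = q/p = 1/3
Gambler's ruin: P(hit 9 before 0 | start at 8) = (1 - r^a)/(1 - r^N)
r^8 = 1/6561; r^9 = 1/19683
P = (1 - 1/6561) / (1 - 1/19683) = 6560/6561 / 19682/19683 = 9840/9841

Answer: 9840/9841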